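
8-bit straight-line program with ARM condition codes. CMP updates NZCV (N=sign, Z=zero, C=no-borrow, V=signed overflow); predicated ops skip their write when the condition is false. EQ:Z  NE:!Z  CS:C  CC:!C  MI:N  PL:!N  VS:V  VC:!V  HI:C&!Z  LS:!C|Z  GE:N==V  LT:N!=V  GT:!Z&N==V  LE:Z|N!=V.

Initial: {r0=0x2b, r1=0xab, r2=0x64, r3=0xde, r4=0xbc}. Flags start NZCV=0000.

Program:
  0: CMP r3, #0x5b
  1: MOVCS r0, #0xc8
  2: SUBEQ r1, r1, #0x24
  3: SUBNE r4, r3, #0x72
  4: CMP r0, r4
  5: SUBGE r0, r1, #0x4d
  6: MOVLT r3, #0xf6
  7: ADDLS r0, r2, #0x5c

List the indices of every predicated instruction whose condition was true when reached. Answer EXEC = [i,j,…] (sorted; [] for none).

EXEC = [1,3,6]

0: ✓ CMP  NZCV=1010
1: ✓ MOVCS  r0←0xc8
2: · SUBEQ
3: ✓ SUBNE  r4←0x6c
4: ✓ CMP  NZCV=0011
5: · SUBGE
6: ✓ MOVLT  r3←0xf6
7: · ADDLS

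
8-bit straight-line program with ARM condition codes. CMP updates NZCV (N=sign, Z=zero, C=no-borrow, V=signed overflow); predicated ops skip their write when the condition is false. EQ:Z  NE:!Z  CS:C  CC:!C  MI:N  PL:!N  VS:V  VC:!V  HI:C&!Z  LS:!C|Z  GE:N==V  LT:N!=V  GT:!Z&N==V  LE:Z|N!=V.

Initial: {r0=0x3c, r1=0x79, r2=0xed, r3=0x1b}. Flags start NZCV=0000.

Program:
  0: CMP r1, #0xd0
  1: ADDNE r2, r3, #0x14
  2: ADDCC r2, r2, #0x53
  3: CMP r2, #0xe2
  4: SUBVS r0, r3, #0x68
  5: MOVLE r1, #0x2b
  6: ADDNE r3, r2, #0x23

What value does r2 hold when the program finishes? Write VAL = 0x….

[0] flags=1001 → (cmp)
[1] flags=1001 NE?T → r2=0x2f
[2] flags=1001 CC?T → r2=0x82
[3] flags=1000 → (cmp)
[4] flags=1000 VS?F → skip
[5] flags=1000 LE?T → r1=0x2b
[6] flags=1000 NE?T → r3=0xa5

VAL = 0x82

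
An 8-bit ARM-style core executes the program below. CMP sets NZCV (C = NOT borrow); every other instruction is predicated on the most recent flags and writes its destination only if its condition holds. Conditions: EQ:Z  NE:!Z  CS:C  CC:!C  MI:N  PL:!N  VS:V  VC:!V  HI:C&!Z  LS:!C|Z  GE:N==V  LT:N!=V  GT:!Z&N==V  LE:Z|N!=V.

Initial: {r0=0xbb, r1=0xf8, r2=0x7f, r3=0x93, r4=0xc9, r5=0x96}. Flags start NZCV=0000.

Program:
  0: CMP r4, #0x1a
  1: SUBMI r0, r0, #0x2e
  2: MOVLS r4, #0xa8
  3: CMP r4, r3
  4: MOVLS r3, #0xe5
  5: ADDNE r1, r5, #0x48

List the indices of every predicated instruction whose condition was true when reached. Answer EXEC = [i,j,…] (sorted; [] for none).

0: ✓ CMP  NZCV=1010
1: ✓ SUBMI  r0←0x8d
2: · MOVLS
3: ✓ CMP  NZCV=0010
4: · MOVLS
5: ✓ ADDNE  r1←0xde

EXEC = [1,5]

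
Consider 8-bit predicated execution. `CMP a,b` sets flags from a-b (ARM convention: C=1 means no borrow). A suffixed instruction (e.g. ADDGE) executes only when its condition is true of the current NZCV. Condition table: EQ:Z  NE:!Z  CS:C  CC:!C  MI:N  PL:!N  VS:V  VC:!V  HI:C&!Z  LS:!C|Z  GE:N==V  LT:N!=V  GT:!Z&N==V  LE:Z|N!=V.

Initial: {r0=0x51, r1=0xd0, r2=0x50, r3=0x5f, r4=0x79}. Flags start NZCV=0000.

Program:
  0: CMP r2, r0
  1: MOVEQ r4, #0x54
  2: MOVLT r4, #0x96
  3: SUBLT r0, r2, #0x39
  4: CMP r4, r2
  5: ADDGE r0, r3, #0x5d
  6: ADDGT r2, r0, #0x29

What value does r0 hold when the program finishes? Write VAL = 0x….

VAL = 0x17

0: ✓ CMP  NZCV=1000
1: · MOVEQ
2: ✓ MOVLT  r4←0x96
3: ✓ SUBLT  r0←0x17
4: ✓ CMP  NZCV=0011
5: · ADDGE
6: · ADDGT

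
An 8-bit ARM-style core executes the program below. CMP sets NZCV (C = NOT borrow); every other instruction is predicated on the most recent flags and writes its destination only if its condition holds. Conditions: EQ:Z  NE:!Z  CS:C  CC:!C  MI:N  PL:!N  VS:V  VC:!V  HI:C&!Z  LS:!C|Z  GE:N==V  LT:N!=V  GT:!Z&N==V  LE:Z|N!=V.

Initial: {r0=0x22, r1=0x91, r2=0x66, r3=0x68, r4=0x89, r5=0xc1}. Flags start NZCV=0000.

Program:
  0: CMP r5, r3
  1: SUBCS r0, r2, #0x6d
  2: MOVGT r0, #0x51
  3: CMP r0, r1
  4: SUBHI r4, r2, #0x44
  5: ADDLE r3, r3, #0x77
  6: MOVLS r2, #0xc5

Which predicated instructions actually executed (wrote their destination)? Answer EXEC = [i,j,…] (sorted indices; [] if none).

0: ✓ CMP  NZCV=0011
1: ✓ SUBCS  r0←0xf9
2: · MOVGT
3: ✓ CMP  NZCV=0010
4: ✓ SUBHI  r4←0x22
5: · ADDLE
6: · MOVLS

EXEC = [1,4]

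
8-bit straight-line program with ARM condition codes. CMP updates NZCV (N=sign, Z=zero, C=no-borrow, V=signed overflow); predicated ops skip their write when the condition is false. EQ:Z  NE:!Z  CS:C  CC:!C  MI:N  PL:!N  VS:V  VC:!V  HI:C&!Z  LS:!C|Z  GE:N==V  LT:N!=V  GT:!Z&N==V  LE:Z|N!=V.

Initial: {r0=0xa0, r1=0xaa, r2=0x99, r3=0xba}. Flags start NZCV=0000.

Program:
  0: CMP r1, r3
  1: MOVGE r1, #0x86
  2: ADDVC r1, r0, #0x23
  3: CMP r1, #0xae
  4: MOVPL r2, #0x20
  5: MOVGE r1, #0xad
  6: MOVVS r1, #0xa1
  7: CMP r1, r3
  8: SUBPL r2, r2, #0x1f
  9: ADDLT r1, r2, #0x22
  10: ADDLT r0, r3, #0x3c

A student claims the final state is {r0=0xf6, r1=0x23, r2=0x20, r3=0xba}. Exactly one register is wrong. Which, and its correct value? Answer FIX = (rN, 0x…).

0: ✓ CMP  NZCV=1000
1: · MOVGE
2: ✓ ADDVC  r1←0xc3
3: ✓ CMP  NZCV=0010
4: ✓ MOVPL  r2←0x20
5: ✓ MOVGE  r1←0xad
6: · MOVVS
7: ✓ CMP  NZCV=1000
8: · SUBPL
9: ✓ ADDLT  r1←0x42
10: ✓ ADDLT  r0←0xf6

FIX = (r1, 0x42)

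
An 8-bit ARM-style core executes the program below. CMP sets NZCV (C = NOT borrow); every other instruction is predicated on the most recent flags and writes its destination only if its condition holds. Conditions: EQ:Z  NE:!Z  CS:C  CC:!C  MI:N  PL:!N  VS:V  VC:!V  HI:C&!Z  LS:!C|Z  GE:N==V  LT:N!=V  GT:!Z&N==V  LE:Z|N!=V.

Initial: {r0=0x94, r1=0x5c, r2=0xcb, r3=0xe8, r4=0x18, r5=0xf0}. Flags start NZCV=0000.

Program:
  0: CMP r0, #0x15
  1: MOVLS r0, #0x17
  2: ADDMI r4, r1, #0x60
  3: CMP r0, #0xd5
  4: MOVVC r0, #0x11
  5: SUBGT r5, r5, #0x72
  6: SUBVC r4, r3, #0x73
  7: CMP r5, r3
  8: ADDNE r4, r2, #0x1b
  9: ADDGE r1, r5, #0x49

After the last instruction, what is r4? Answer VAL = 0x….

[0] flags=0011 → (cmp)
[1] flags=0011 LS?F → skip
[2] flags=0011 MI?F → skip
[3] flags=1000 → (cmp)
[4] flags=1000 VC?T → r0=0x11
[5] flags=1000 GT?F → skip
[6] flags=1000 VC?T → r4=0x75
[7] flags=0010 → (cmp)
[8] flags=0010 NE?T → r4=0xe6
[9] flags=0010 GE?T → r1=0x39

VAL = 0xe6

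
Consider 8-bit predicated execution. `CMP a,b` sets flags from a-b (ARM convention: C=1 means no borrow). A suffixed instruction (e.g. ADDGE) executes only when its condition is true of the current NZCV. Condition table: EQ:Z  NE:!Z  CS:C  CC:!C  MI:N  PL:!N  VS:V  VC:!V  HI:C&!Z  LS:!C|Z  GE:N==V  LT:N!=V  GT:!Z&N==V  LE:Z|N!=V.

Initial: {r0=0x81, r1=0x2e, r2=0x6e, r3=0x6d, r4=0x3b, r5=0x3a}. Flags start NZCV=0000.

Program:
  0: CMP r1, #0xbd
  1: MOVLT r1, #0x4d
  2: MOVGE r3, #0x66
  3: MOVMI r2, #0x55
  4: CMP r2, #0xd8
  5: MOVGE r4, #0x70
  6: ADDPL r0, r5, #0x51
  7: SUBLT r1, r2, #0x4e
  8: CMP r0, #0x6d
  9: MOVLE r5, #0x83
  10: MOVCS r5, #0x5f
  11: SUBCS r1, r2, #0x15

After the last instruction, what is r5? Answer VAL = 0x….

[0] flags=0000 → (cmp)
[1] flags=0000 LT?F → skip
[2] flags=0000 GE?T → r3=0x66
[3] flags=0000 MI?F → skip
[4] flags=1001 → (cmp)
[5] flags=1001 GE?T → r4=0x70
[6] flags=1001 PL?F → skip
[7] flags=1001 LT?F → skip
[8] flags=0011 → (cmp)
[9] flags=0011 LE?T → r5=0x83
[10] flags=0011 CS?T → r5=0x5f
[11] flags=0011 CS?T → r1=0x59

VAL = 0x5f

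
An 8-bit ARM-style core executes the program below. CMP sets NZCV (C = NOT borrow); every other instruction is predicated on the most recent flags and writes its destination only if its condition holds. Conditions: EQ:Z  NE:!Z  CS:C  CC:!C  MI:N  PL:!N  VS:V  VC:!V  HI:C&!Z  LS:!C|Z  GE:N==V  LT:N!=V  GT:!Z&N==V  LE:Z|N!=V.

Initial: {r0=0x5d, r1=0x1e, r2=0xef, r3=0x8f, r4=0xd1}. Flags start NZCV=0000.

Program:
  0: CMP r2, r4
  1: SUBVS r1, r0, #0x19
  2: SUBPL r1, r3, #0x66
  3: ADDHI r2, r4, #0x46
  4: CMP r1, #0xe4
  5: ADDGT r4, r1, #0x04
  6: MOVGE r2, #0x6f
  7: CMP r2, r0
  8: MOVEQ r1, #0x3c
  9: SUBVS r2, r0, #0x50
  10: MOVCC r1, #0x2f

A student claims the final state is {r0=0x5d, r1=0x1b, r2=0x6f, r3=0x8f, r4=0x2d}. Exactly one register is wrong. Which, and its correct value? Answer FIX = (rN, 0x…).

0: ✓ CMP  NZCV=0010
1: · SUBVS
2: ✓ SUBPL  r1←0x29
3: ✓ ADDHI  r2←0x17
4: ✓ CMP  NZCV=0000
5: ✓ ADDGT  r4←0x2d
6: ✓ MOVGE  r2←0x6f
7: ✓ CMP  NZCV=0010
8: · MOVEQ
9: · SUBVS
10: · MOVCC

FIX = (r1, 0x29)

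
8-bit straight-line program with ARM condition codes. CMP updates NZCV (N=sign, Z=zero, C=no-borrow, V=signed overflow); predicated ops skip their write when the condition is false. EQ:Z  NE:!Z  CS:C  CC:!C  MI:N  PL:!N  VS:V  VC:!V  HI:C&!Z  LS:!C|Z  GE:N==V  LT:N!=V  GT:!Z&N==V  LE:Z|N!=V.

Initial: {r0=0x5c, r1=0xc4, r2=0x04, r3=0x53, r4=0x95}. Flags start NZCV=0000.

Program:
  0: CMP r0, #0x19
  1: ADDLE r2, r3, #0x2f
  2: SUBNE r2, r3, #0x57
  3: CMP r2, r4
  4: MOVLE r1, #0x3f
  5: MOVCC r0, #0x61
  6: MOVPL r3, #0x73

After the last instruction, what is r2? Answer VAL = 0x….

VAL = 0xfc

[0] flags=0010 → (cmp)
[1] flags=0010 LE?F → skip
[2] flags=0010 NE?T → r2=0xfc
[3] flags=0010 → (cmp)
[4] flags=0010 LE?F → skip
[5] flags=0010 CC?F → skip
[6] flags=0010 PL?T → r3=0x73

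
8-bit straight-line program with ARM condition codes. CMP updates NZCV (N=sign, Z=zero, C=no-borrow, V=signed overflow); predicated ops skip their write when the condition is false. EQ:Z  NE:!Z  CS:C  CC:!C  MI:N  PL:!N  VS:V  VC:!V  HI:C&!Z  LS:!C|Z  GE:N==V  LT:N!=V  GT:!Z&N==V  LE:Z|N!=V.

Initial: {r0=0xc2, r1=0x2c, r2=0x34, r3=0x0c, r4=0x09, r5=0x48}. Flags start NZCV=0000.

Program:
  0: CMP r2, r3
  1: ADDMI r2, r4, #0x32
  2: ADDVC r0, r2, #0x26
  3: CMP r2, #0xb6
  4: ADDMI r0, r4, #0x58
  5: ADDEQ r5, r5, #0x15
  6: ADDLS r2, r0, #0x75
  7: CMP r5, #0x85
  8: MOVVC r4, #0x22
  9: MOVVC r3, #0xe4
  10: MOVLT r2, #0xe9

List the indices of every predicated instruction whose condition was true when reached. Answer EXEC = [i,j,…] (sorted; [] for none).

0: ✓ CMP  NZCV=0010
1: · ADDMI
2: ✓ ADDVC  r0←0x5a
3: ✓ CMP  NZCV=0000
4: · ADDMI
5: · ADDEQ
6: ✓ ADDLS  r2←0xcf
7: ✓ CMP  NZCV=1001
8: · MOVVC
9: · MOVVC
10: · MOVLT

EXEC = [2,6]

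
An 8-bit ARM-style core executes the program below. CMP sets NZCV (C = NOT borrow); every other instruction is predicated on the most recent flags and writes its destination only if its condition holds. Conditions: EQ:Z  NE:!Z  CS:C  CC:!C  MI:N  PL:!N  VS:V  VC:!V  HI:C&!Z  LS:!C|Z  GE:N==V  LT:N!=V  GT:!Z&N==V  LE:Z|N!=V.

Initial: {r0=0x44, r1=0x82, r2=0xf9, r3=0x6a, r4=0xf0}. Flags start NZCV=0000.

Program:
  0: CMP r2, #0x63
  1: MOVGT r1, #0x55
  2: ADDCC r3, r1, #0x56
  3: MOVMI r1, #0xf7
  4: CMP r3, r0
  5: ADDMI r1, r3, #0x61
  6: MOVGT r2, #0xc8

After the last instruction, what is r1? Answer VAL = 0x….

VAL = 0xf7

0: ✓ CMP  NZCV=1010
1: · MOVGT
2: · ADDCC
3: ✓ MOVMI  r1←0xf7
4: ✓ CMP  NZCV=0010
5: · ADDMI
6: ✓ MOVGT  r2←0xc8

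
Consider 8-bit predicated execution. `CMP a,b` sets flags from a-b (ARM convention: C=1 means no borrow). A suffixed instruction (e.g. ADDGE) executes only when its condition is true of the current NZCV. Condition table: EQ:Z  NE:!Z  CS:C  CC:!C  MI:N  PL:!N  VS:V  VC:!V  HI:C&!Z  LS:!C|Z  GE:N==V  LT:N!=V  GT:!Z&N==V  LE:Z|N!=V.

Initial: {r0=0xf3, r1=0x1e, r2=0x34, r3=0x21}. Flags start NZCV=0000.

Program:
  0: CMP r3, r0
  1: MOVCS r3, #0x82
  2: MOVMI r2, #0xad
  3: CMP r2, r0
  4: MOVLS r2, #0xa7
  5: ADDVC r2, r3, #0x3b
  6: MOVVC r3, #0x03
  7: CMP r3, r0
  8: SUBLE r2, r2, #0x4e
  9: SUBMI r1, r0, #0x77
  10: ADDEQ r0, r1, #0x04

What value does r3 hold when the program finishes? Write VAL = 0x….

[0] flags=0000 → (cmp)
[1] flags=0000 CS?F → skip
[2] flags=0000 MI?F → skip
[3] flags=0000 → (cmp)
[4] flags=0000 LS?T → r2=0xa7
[5] flags=0000 VC?T → r2=0x5c
[6] flags=0000 VC?T → r3=0x03
[7] flags=0000 → (cmp)
[8] flags=0000 LE?F → skip
[9] flags=0000 MI?F → skip
[10] flags=0000 EQ?F → skip

VAL = 0x03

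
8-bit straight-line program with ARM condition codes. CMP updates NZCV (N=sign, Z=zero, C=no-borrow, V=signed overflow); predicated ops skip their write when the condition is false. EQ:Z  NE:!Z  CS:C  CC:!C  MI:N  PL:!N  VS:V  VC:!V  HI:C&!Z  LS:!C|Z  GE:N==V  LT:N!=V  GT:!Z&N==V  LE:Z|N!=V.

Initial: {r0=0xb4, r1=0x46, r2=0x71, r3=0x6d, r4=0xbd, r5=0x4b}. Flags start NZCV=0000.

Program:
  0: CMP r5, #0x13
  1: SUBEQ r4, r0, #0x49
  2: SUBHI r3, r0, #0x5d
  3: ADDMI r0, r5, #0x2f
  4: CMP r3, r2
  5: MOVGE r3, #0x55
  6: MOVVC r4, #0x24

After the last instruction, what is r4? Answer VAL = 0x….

VAL = 0x24

0: ✓ CMP  NZCV=0010
1: · SUBEQ
2: ✓ SUBHI  r3←0x57
3: · ADDMI
4: ✓ CMP  NZCV=1000
5: · MOVGE
6: ✓ MOVVC  r4←0x24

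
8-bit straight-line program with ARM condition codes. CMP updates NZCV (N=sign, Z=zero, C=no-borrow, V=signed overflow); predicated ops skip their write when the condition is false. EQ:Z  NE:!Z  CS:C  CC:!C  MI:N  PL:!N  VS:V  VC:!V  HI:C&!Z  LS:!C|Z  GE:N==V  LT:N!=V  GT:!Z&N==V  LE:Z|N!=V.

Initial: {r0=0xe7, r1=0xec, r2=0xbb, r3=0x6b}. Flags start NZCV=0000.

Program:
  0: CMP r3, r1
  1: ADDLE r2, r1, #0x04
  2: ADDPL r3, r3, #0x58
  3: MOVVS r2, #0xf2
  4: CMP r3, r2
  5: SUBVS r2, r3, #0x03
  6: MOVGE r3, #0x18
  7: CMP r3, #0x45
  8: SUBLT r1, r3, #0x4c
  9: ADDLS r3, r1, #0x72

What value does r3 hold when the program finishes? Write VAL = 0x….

0: ✓ CMP  NZCV=0000
1: · ADDLE
2: ✓ ADDPL  r3←0xc3
3: · MOVVS
4: ✓ CMP  NZCV=0010
5: · SUBVS
6: ✓ MOVGE  r3←0x18
7: ✓ CMP  NZCV=1000
8: ✓ SUBLT  r1←0xcc
9: ✓ ADDLS  r3←0x3e

VAL = 0x3e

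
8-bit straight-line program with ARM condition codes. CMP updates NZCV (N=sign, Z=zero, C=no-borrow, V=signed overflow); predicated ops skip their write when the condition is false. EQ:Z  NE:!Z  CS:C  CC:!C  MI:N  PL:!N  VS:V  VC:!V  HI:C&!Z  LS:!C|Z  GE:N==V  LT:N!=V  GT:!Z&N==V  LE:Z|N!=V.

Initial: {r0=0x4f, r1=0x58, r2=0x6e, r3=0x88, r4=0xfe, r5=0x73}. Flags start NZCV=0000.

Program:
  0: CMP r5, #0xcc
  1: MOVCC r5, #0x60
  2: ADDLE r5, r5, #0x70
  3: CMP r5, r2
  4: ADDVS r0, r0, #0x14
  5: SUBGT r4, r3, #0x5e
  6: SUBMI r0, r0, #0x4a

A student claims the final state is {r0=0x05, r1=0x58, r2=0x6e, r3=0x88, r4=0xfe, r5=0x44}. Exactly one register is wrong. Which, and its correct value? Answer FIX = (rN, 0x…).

FIX = (r5, 0x60)

0: ✓ CMP  NZCV=1001
1: ✓ MOVCC  r5←0x60
2: · ADDLE
3: ✓ CMP  NZCV=1000
4: · ADDVS
5: · SUBGT
6: ✓ SUBMI  r0←0x05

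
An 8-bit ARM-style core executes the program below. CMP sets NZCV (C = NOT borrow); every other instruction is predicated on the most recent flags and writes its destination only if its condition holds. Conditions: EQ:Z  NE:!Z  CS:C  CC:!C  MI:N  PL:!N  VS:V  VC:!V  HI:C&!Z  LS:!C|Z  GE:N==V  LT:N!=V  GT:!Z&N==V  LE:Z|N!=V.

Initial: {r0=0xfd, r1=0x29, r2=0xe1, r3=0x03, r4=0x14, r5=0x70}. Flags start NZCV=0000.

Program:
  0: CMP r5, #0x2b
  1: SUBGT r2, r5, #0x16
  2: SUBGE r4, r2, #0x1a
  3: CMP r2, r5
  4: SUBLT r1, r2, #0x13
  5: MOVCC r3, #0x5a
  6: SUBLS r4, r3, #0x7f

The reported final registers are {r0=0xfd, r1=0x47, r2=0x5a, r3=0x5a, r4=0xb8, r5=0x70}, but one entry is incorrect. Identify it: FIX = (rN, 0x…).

FIX = (r4, 0xdb)

[0] flags=0010 → (cmp)
[1] flags=0010 GT?T → r2=0x5a
[2] flags=0010 GE?T → r4=0x40
[3] flags=1000 → (cmp)
[4] flags=1000 LT?T → r1=0x47
[5] flags=1000 CC?T → r3=0x5a
[6] flags=1000 LS?T → r4=0xdb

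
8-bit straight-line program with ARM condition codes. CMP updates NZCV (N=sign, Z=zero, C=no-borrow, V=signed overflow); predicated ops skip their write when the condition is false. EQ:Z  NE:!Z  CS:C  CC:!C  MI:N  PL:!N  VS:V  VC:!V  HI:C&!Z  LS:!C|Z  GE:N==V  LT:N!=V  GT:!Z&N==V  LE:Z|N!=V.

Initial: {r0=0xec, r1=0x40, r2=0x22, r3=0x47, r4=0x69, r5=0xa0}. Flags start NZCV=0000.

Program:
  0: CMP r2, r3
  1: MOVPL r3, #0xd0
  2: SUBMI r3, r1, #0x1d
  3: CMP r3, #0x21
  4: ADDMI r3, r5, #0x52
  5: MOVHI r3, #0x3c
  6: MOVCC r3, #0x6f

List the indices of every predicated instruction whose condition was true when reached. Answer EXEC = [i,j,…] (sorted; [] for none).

EXEC = [2,5]

[0] flags=1000 → (cmp)
[1] flags=1000 PL?F → skip
[2] flags=1000 MI?T → r3=0x23
[3] flags=0010 → (cmp)
[4] flags=0010 MI?F → skip
[5] flags=0010 HI?T → r3=0x3c
[6] flags=0010 CC?F → skip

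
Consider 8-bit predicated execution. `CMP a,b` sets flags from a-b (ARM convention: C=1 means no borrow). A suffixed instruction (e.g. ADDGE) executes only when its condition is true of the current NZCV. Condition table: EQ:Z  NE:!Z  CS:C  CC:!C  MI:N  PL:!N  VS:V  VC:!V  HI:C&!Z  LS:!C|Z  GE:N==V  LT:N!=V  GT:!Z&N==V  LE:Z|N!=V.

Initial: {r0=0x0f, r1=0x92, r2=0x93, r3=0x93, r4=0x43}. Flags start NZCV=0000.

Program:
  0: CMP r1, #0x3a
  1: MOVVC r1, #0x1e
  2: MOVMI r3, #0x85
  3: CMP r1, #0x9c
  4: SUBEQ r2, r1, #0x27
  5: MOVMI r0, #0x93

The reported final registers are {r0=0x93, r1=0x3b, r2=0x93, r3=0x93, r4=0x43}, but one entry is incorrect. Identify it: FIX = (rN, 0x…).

0: ✓ CMP  NZCV=0011
1: · MOVVC
2: · MOVMI
3: ✓ CMP  NZCV=1000
4: · SUBEQ
5: ✓ MOVMI  r0←0x93

FIX = (r1, 0x92)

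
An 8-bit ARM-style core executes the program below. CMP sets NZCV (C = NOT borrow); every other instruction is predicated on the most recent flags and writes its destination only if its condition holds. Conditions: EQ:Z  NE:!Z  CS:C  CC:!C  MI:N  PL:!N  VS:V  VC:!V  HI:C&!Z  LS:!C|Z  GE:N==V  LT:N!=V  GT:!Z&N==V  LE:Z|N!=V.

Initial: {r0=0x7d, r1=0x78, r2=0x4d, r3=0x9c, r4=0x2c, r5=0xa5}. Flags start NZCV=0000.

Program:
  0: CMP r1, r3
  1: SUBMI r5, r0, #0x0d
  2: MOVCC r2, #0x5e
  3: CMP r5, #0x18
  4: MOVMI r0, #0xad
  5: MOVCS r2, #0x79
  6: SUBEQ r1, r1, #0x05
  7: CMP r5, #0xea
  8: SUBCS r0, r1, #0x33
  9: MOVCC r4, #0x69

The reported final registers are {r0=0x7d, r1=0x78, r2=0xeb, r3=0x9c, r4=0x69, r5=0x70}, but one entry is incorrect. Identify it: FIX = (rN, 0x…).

[0] flags=1001 → (cmp)
[1] flags=1001 MI?T → r5=0x70
[2] flags=1001 CC?T → r2=0x5e
[3] flags=0010 → (cmp)
[4] flags=0010 MI?F → skip
[5] flags=0010 CS?T → r2=0x79
[6] flags=0010 EQ?F → skip
[7] flags=1001 → (cmp)
[8] flags=1001 CS?F → skip
[9] flags=1001 CC?T → r4=0x69

FIX = (r2, 0x79)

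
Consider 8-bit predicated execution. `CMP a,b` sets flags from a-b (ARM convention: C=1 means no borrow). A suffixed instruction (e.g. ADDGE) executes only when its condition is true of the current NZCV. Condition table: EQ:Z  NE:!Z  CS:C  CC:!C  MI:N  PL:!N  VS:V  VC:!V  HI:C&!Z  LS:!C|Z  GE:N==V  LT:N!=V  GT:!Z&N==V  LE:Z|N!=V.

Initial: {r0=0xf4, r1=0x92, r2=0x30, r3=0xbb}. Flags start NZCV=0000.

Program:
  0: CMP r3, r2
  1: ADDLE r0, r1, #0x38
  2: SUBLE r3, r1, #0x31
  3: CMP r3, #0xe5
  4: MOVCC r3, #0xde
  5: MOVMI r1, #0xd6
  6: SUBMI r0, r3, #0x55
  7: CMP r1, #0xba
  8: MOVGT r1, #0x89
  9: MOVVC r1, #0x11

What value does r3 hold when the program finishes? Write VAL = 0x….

VAL = 0xde

[0] flags=1010 → (cmp)
[1] flags=1010 LE?T → r0=0xca
[2] flags=1010 LE?T → r3=0x61
[3] flags=0000 → (cmp)
[4] flags=0000 CC?T → r3=0xde
[5] flags=0000 MI?F → skip
[6] flags=0000 MI?F → skip
[7] flags=1000 → (cmp)
[8] flags=1000 GT?F → skip
[9] flags=1000 VC?T → r1=0x11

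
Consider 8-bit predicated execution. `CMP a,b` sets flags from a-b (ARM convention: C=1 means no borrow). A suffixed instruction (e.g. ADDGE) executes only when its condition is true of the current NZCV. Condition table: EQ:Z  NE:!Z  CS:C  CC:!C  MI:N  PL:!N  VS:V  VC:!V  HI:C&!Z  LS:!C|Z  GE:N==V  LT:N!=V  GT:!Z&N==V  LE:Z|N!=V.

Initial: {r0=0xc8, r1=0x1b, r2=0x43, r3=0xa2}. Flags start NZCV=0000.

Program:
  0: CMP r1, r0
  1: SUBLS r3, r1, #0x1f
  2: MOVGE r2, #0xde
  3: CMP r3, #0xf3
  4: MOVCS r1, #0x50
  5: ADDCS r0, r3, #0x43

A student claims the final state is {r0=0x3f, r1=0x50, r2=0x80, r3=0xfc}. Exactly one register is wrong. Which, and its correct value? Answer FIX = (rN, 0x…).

FIX = (r2, 0xde)

[0] flags=0000 → (cmp)
[1] flags=0000 LS?T → r3=0xfc
[2] flags=0000 GE?T → r2=0xde
[3] flags=0010 → (cmp)
[4] flags=0010 CS?T → r1=0x50
[5] flags=0010 CS?T → r0=0x3f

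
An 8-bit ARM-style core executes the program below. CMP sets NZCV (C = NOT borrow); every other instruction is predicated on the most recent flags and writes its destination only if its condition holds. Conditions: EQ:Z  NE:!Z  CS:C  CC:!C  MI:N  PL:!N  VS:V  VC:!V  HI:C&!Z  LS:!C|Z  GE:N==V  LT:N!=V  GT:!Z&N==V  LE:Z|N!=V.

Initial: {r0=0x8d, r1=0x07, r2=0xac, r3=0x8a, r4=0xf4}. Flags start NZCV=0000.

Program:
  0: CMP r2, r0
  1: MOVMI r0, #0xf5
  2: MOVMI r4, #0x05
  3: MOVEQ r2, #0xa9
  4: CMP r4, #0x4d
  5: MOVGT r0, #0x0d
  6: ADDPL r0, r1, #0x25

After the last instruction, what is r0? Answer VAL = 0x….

0: ✓ CMP  NZCV=0010
1: · MOVMI
2: · MOVMI
3: · MOVEQ
4: ✓ CMP  NZCV=1010
5: · MOVGT
6: · ADDPL

VAL = 0x8d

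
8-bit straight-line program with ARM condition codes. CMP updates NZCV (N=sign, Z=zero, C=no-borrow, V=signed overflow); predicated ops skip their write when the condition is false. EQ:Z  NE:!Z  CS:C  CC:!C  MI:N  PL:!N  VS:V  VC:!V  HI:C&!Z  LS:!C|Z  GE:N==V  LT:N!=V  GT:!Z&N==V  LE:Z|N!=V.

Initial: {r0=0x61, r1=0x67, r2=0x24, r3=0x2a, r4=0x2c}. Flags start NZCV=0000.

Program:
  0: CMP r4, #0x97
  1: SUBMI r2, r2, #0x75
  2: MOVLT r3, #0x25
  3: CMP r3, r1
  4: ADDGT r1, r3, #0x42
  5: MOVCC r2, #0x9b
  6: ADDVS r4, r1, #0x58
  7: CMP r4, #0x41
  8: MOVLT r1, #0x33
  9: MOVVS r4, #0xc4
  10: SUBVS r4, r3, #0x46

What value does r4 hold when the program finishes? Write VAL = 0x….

VAL = 0x2c

[0] flags=1001 → (cmp)
[1] flags=1001 MI?T → r2=0xaf
[2] flags=1001 LT?F → skip
[3] flags=1000 → (cmp)
[4] flags=1000 GT?F → skip
[5] flags=1000 CC?T → r2=0x9b
[6] flags=1000 VS?F → skip
[7] flags=1000 → (cmp)
[8] flags=1000 LT?T → r1=0x33
[9] flags=1000 VS?F → skip
[10] flags=1000 VS?F → skip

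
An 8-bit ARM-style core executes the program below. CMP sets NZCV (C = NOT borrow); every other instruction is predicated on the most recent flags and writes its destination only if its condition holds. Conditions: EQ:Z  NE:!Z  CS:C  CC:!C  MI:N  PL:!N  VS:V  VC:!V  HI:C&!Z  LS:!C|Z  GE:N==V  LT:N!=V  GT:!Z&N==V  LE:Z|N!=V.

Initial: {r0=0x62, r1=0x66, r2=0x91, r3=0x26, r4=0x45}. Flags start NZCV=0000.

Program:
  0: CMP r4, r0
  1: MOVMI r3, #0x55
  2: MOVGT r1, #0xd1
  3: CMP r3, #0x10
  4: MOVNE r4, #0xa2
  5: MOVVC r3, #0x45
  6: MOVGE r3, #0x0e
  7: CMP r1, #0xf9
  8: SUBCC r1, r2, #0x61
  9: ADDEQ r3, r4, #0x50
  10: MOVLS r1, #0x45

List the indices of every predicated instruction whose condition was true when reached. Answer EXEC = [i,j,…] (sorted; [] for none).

[0] flags=1000 → (cmp)
[1] flags=1000 MI?T → r3=0x55
[2] flags=1000 GT?F → skip
[3] flags=0010 → (cmp)
[4] flags=0010 NE?T → r4=0xa2
[5] flags=0010 VC?T → r3=0x45
[6] flags=0010 GE?T → r3=0x0e
[7] flags=0000 → (cmp)
[8] flags=0000 CC?T → r1=0x30
[9] flags=0000 EQ?F → skip
[10] flags=0000 LS?T → r1=0x45

EXEC = [1,4,5,6,8,10]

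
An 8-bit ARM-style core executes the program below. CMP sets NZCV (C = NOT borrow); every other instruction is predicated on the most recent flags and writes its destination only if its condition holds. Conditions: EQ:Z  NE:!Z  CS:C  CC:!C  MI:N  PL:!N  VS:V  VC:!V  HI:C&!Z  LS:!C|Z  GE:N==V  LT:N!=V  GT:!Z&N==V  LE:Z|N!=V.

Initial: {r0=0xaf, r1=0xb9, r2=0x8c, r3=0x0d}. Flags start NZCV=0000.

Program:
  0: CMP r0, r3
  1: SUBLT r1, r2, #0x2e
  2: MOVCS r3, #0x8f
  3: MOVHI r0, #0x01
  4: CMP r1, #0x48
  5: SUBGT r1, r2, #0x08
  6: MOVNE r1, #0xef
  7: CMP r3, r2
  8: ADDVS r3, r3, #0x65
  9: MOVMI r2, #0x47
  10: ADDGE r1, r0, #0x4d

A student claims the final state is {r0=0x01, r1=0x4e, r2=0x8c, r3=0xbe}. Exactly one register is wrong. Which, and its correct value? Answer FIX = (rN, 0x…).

0: ✓ CMP  NZCV=1010
1: ✓ SUBLT  r1←0x5e
2: ✓ MOVCS  r3←0x8f
3: ✓ MOVHI  r0←0x01
4: ✓ CMP  NZCV=0010
5: ✓ SUBGT  r1←0x84
6: ✓ MOVNE  r1←0xef
7: ✓ CMP  NZCV=0010
8: · ADDVS
9: · MOVMI
10: ✓ ADDGE  r1←0x4e

FIX = (r3, 0x8f)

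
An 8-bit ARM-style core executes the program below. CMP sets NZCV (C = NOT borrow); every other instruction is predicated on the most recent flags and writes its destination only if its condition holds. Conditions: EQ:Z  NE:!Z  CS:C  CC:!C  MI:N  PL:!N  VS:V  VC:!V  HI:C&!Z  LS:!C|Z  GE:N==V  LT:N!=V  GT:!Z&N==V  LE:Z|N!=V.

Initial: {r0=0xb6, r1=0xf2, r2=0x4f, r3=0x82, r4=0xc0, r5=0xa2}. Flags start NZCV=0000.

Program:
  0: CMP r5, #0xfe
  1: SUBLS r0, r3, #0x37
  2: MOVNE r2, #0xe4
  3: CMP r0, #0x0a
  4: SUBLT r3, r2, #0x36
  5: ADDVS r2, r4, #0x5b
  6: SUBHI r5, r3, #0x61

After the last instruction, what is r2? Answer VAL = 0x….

VAL = 0xe4

0: ✓ CMP  NZCV=1000
1: ✓ SUBLS  r0←0x4b
2: ✓ MOVNE  r2←0xe4
3: ✓ CMP  NZCV=0010
4: · SUBLT
5: · ADDVS
6: ✓ SUBHI  r5←0x21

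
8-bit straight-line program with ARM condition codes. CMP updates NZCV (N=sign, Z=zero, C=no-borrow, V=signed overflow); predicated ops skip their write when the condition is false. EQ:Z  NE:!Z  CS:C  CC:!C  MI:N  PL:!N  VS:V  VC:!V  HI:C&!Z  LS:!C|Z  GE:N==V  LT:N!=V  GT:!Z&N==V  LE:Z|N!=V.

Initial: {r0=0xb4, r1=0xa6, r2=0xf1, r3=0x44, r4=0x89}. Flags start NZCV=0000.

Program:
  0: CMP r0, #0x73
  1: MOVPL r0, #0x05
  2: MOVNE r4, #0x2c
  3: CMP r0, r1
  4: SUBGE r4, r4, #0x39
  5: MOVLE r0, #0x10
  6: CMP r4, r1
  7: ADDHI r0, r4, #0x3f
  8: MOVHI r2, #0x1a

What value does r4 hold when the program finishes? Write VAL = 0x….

VAL = 0xf3

0: ✓ CMP  NZCV=0011
1: ✓ MOVPL  r0←0x05
2: ✓ MOVNE  r4←0x2c
3: ✓ CMP  NZCV=0000
4: ✓ SUBGE  r4←0xf3
5: · MOVLE
6: ✓ CMP  NZCV=0010
7: ✓ ADDHI  r0←0x32
8: ✓ MOVHI  r2←0x1a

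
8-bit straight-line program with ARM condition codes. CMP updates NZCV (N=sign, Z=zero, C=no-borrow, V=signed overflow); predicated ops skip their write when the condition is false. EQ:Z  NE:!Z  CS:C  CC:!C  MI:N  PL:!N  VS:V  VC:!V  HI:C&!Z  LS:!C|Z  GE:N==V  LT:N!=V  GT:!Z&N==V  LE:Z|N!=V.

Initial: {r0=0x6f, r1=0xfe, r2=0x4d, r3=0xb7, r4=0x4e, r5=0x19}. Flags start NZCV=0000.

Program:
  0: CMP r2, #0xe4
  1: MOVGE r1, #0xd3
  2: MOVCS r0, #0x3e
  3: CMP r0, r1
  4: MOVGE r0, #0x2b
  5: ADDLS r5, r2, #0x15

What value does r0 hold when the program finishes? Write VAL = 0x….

VAL = 0x2b

[0] flags=0000 → (cmp)
[1] flags=0000 GE?T → r1=0xd3
[2] flags=0000 CS?F → skip
[3] flags=1001 → (cmp)
[4] flags=1001 GE?T → r0=0x2b
[5] flags=1001 LS?T → r5=0x62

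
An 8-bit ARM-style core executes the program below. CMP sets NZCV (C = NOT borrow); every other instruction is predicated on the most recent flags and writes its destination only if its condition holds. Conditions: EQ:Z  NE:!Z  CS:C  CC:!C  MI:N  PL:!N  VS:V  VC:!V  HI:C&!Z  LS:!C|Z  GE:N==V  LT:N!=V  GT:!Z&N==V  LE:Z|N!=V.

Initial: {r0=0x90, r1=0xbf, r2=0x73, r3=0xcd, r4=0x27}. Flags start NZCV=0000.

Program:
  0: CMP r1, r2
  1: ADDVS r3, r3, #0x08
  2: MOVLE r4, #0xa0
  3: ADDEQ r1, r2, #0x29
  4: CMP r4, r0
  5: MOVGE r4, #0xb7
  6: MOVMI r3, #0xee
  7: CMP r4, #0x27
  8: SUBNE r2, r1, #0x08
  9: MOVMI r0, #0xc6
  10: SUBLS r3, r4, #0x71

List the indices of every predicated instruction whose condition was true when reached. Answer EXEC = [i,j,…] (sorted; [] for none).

EXEC = [1,2,5,8,9]

[0] flags=0011 → (cmp)
[1] flags=0011 VS?T → r3=0xd5
[2] flags=0011 LE?T → r4=0xa0
[3] flags=0011 EQ?F → skip
[4] flags=0010 → (cmp)
[5] flags=0010 GE?T → r4=0xb7
[6] flags=0010 MI?F → skip
[7] flags=1010 → (cmp)
[8] flags=1010 NE?T → r2=0xb7
[9] flags=1010 MI?T → r0=0xc6
[10] flags=1010 LS?F → skip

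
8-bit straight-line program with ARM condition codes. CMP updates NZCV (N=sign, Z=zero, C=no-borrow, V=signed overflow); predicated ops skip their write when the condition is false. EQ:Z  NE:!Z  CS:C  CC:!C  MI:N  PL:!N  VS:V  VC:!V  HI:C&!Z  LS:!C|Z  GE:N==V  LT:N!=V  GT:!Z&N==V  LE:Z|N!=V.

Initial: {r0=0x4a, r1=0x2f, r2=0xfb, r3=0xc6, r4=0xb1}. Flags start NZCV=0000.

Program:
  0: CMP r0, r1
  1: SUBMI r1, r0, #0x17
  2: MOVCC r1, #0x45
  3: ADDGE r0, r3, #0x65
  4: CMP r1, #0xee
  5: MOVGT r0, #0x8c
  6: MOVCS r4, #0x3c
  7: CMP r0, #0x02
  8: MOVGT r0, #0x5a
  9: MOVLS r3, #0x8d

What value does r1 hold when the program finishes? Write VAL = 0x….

VAL = 0x2f

0: ✓ CMP  NZCV=0010
1: · SUBMI
2: · MOVCC
3: ✓ ADDGE  r0←0x2b
4: ✓ CMP  NZCV=0000
5: ✓ MOVGT  r0←0x8c
6: · MOVCS
7: ✓ CMP  NZCV=1010
8: · MOVGT
9: · MOVLS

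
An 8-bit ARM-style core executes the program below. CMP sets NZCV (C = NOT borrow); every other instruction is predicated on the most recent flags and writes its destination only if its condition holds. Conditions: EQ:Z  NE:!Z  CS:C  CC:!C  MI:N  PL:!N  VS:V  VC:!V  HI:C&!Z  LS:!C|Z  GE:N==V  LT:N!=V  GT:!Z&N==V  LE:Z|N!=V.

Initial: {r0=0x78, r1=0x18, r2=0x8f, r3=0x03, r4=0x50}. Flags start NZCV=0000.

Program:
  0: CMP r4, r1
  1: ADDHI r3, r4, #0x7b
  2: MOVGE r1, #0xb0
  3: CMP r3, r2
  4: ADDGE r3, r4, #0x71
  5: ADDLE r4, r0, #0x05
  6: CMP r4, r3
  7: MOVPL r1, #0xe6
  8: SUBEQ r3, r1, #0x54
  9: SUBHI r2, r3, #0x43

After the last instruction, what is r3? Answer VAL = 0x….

VAL = 0xc1

[0] flags=0010 → (cmp)
[1] flags=0010 HI?T → r3=0xcb
[2] flags=0010 GE?T → r1=0xb0
[3] flags=0010 → (cmp)
[4] flags=0010 GE?T → r3=0xc1
[5] flags=0010 LE?F → skip
[6] flags=1001 → (cmp)
[7] flags=1001 PL?F → skip
[8] flags=1001 EQ?F → skip
[9] flags=1001 HI?F → skip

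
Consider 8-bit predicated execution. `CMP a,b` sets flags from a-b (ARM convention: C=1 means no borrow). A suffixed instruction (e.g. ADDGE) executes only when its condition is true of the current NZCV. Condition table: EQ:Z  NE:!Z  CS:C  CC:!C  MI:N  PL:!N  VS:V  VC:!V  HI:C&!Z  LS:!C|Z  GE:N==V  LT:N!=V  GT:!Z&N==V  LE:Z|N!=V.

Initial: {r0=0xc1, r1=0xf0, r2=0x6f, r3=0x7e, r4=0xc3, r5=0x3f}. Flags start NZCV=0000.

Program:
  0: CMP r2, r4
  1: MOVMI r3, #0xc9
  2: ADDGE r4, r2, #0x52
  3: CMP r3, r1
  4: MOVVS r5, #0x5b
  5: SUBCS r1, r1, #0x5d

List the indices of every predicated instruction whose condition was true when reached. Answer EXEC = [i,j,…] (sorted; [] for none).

EXEC = [1,2]

0: ✓ CMP  NZCV=1001
1: ✓ MOVMI  r3←0xc9
2: ✓ ADDGE  r4←0xc1
3: ✓ CMP  NZCV=1000
4: · MOVVS
5: · SUBCS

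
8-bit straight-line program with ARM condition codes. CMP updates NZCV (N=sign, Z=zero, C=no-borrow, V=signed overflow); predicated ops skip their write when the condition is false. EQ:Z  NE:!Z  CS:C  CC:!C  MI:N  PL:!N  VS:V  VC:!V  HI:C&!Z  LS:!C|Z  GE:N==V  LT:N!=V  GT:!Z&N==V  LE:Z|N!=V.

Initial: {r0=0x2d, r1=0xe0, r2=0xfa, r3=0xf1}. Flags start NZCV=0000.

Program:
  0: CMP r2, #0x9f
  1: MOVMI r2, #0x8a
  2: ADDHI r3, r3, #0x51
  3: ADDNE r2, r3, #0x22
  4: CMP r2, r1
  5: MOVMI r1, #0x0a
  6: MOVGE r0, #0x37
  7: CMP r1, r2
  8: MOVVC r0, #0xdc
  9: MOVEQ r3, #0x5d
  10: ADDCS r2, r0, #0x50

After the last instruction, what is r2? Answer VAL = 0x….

[0] flags=0010 → (cmp)
[1] flags=0010 MI?F → skip
[2] flags=0010 HI?T → r3=0x42
[3] flags=0010 NE?T → r2=0x64
[4] flags=1001 → (cmp)
[5] flags=1001 MI?T → r1=0x0a
[6] flags=1001 GE?T → r0=0x37
[7] flags=1000 → (cmp)
[8] flags=1000 VC?T → r0=0xdc
[9] flags=1000 EQ?F → skip
[10] flags=1000 CS?F → skip

VAL = 0x64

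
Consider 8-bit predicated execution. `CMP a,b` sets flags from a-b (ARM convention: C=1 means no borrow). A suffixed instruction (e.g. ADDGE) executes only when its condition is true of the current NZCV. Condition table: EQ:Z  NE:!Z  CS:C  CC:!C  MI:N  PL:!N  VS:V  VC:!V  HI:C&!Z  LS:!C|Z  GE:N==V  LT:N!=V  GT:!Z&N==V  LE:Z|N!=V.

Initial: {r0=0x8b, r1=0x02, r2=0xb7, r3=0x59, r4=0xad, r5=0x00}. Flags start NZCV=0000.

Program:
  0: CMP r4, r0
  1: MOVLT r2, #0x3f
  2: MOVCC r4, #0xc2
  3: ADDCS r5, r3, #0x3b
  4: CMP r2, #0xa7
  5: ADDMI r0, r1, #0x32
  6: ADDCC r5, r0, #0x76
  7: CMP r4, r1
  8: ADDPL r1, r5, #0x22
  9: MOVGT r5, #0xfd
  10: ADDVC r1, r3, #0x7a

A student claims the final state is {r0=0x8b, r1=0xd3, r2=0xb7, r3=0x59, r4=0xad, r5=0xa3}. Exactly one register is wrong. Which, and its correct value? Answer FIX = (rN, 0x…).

FIX = (r5, 0x94)

[0] flags=0010 → (cmp)
[1] flags=0010 LT?F → skip
[2] flags=0010 CC?F → skip
[3] flags=0010 CS?T → r5=0x94
[4] flags=0010 → (cmp)
[5] flags=0010 MI?F → skip
[6] flags=0010 CC?F → skip
[7] flags=1010 → (cmp)
[8] flags=1010 PL?F → skip
[9] flags=1010 GT?F → skip
[10] flags=1010 VC?T → r1=0xd3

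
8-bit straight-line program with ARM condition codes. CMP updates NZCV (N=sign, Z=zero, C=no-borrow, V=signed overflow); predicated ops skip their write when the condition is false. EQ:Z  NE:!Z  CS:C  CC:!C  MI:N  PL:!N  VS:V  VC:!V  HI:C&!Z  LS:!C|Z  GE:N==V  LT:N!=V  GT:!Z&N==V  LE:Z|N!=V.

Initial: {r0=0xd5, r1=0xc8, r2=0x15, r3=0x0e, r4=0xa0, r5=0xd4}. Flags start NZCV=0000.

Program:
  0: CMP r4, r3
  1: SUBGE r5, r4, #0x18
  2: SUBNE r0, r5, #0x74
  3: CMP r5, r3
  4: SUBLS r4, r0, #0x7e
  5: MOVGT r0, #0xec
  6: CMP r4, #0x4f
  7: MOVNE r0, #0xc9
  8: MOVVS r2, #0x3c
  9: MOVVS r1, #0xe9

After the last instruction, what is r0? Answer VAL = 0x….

VAL = 0xc9

[0] flags=1010 → (cmp)
[1] flags=1010 GE?F → skip
[2] flags=1010 NE?T → r0=0x60
[3] flags=1010 → (cmp)
[4] flags=1010 LS?F → skip
[5] flags=1010 GT?F → skip
[6] flags=0011 → (cmp)
[7] flags=0011 NE?T → r0=0xc9
[8] flags=0011 VS?T → r2=0x3c
[9] flags=0011 VS?T → r1=0xe9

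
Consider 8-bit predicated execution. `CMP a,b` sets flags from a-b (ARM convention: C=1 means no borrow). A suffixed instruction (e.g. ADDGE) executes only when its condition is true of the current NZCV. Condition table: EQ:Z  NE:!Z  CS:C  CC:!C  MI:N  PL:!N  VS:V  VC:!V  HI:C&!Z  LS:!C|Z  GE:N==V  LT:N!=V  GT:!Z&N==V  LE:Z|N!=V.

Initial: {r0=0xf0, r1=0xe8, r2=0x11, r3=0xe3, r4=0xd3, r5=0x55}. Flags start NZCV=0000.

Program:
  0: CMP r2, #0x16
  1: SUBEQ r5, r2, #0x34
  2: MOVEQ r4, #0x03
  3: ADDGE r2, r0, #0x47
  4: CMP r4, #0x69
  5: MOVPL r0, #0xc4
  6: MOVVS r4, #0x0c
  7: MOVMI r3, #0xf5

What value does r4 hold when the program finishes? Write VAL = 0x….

[0] flags=1000 → (cmp)
[1] flags=1000 EQ?F → skip
[2] flags=1000 EQ?F → skip
[3] flags=1000 GE?F → skip
[4] flags=0011 → (cmp)
[5] flags=0011 PL?T → r0=0xc4
[6] flags=0011 VS?T → r4=0x0c
[7] flags=0011 MI?F → skip

VAL = 0x0c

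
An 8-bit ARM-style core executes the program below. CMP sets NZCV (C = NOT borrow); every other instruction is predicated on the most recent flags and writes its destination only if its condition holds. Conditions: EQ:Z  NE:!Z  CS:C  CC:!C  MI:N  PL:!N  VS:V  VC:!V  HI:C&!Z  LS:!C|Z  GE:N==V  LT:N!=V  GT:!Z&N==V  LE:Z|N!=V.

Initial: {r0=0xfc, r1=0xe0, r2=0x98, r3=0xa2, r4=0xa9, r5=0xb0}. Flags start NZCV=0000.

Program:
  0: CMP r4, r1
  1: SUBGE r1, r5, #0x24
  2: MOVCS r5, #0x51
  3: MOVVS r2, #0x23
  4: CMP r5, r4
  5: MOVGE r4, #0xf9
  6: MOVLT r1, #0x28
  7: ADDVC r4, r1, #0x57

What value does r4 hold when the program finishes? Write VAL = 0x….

VAL = 0x37

0: ✓ CMP  NZCV=1000
1: · SUBGE
2: · MOVCS
3: · MOVVS
4: ✓ CMP  NZCV=0010
5: ✓ MOVGE  r4←0xf9
6: · MOVLT
7: ✓ ADDVC  r4←0x37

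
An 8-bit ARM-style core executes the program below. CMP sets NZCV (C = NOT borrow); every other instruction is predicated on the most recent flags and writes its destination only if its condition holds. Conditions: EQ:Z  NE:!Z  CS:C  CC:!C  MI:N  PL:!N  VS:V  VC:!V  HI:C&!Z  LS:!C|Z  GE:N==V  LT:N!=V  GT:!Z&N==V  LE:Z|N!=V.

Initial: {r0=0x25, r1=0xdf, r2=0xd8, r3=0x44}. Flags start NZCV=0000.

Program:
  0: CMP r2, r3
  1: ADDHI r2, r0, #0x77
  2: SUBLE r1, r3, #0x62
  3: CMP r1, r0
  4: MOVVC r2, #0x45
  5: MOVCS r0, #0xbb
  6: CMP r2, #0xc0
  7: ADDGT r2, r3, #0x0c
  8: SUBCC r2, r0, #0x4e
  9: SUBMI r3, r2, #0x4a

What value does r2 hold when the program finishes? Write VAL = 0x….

[0] flags=1010 → (cmp)
[1] flags=1010 HI?T → r2=0x9c
[2] flags=1010 LE?T → r1=0xe2
[3] flags=1010 → (cmp)
[4] flags=1010 VC?T → r2=0x45
[5] flags=1010 CS?T → r0=0xbb
[6] flags=1001 → (cmp)
[7] flags=1001 GT?T → r2=0x50
[8] flags=1001 CC?T → r2=0x6d
[9] flags=1001 MI?T → r3=0x23

VAL = 0x6d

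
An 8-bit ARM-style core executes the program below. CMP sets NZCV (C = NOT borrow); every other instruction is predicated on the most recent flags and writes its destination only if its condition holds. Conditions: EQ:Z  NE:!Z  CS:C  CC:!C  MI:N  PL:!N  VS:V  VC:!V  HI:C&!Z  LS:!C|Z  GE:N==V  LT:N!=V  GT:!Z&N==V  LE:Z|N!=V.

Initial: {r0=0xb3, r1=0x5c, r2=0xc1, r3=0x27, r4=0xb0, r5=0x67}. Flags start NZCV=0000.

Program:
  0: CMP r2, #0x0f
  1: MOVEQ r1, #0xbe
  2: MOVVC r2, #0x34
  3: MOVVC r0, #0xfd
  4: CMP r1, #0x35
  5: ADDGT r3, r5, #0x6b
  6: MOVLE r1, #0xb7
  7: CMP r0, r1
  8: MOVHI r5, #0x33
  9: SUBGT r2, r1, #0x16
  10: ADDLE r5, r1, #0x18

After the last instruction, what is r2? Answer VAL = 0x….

VAL = 0x34

0: ✓ CMP  NZCV=1010
1: · MOVEQ
2: ✓ MOVVC  r2←0x34
3: ✓ MOVVC  r0←0xfd
4: ✓ CMP  NZCV=0010
5: ✓ ADDGT  r3←0xd2
6: · MOVLE
7: ✓ CMP  NZCV=1010
8: ✓ MOVHI  r5←0x33
9: · SUBGT
10: ✓ ADDLE  r5←0x74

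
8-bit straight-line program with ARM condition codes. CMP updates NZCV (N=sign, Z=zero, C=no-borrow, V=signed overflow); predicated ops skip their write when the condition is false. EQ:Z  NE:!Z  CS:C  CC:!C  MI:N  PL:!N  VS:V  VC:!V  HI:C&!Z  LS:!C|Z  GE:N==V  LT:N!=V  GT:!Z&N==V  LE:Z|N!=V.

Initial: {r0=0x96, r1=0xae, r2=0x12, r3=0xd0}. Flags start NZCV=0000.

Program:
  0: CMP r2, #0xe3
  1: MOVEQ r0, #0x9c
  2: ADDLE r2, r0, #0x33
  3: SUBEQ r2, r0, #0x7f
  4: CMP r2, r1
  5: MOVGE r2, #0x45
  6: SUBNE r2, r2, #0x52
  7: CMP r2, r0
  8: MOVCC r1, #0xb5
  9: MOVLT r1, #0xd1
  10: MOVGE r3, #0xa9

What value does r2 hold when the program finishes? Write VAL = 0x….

VAL = 0xf3

[0] flags=0000 → (cmp)
[1] flags=0000 EQ?F → skip
[2] flags=0000 LE?F → skip
[3] flags=0000 EQ?F → skip
[4] flags=0000 → (cmp)
[5] flags=0000 GE?T → r2=0x45
[6] flags=0000 NE?T → r2=0xf3
[7] flags=0010 → (cmp)
[8] flags=0010 CC?F → skip
[9] flags=0010 LT?F → skip
[10] flags=0010 GE?T → r3=0xa9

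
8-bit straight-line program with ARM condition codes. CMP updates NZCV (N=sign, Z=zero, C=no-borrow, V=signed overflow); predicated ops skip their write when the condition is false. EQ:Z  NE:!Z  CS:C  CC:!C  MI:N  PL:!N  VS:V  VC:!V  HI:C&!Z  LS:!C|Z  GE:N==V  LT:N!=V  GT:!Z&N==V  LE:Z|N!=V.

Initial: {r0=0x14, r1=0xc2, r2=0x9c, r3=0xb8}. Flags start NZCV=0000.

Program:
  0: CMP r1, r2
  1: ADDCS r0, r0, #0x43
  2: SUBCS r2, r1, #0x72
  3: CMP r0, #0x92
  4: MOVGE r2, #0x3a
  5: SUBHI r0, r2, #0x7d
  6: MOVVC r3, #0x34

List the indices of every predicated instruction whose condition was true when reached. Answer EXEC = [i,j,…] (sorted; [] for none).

EXEC = [1,2,4]

[0] flags=0010 → (cmp)
[1] flags=0010 CS?T → r0=0x57
[2] flags=0010 CS?T → r2=0x50
[3] flags=1001 → (cmp)
[4] flags=1001 GE?T → r2=0x3a
[5] flags=1001 HI?F → skip
[6] flags=1001 VC?F → skip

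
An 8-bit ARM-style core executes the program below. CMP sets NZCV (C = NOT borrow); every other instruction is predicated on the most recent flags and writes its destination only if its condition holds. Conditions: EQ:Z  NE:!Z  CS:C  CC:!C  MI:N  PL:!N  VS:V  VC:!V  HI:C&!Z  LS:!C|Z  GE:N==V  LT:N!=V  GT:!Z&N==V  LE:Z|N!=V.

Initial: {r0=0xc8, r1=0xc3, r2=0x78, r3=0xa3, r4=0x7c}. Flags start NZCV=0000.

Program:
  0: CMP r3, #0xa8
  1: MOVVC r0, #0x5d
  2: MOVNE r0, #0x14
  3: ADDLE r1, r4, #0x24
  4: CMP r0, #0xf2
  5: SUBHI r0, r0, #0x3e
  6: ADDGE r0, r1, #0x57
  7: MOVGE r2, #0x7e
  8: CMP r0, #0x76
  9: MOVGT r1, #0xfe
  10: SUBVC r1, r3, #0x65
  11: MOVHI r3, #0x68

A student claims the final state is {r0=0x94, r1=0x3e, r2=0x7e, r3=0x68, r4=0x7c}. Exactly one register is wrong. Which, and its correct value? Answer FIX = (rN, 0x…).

[0] flags=1000 → (cmp)
[1] flags=1000 VC?T → r0=0x5d
[2] flags=1000 NE?T → r0=0x14
[3] flags=1000 LE?T → r1=0xa0
[4] flags=0000 → (cmp)
[5] flags=0000 HI?F → skip
[6] flags=0000 GE?T → r0=0xf7
[7] flags=0000 GE?T → r2=0x7e
[8] flags=1010 → (cmp)
[9] flags=1010 GT?F → skip
[10] flags=1010 VC?T → r1=0x3e
[11] flags=1010 HI?T → r3=0x68

FIX = (r0, 0xf7)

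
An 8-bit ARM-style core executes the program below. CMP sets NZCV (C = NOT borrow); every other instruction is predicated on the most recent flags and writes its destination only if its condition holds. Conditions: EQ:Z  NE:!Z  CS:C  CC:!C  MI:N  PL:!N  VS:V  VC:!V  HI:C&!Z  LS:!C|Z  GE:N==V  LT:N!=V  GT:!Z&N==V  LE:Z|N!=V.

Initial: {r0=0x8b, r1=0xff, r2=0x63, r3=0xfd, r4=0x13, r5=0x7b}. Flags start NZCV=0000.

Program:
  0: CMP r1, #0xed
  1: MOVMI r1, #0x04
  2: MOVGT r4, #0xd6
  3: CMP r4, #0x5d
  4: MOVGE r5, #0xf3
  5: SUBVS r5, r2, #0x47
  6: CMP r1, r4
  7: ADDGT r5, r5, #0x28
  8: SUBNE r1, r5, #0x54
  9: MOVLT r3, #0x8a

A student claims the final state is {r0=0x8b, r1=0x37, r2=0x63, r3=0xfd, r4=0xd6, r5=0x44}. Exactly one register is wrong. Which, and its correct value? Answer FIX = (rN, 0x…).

0: ✓ CMP  NZCV=0010
1: · MOVMI
2: ✓ MOVGT  r4←0xd6
3: ✓ CMP  NZCV=0011
4: · MOVGE
5: ✓ SUBVS  r5←0x1c
6: ✓ CMP  NZCV=0010
7: ✓ ADDGT  r5←0x44
8: ✓ SUBNE  r1←0xf0
9: · MOVLT

FIX = (r1, 0xf0)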